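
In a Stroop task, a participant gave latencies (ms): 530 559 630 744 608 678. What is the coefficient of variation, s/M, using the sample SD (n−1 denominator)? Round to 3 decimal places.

n = 6, Σ = 3749, M = 624.8333
Σ(x−M)² = 30664.833; s = √(30664.833/5) = 78.3133
CV = 78.3133 / 624.8333 = 0.12533

0.125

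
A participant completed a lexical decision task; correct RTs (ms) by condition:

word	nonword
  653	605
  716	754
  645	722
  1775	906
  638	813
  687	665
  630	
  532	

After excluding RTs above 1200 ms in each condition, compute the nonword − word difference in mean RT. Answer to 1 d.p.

word: exclude 1775
M(word) = 4501/7 = 643.000
M(nonword) = 4465/6 = 744.167
Difference = 744.167 − 643.000 = 101.167 ms

101.2 ms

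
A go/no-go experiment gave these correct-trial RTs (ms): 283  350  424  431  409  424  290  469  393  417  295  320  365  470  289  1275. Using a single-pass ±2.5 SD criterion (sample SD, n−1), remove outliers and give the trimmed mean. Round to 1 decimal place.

375.3 ms

n = 16, ΣRT = 6904, M = 431.500
Σ(x−M)² = 821202.00; s = √(821202.00/15) = 233.980
Cutoffs: 431.500 ± 2.5·233.980 → [-153.5, 1016.5]
Outside: 1275 → excluded.
Retained (n=15): Σ = 5629, mean = 5629/15 = 375.267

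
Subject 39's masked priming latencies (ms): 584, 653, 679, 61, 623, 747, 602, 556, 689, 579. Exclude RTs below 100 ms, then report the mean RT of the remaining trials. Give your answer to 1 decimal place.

634.7 ms

Excluded: 61
Retained (n=9): Σ = 5712
Mean = 5712/9 = 634.6667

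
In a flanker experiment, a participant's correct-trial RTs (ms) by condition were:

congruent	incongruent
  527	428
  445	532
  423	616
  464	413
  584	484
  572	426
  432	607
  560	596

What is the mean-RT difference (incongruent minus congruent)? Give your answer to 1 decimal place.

11.9 ms

M(congruent) = 4007/8 = 500.875
M(incongruent) = 4102/8 = 512.750
Difference = 512.750 − 500.875 = 11.875 ms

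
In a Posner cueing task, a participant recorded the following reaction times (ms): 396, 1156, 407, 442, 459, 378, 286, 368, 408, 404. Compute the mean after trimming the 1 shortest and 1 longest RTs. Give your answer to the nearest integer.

Sorted: 286, 368, 378, 396, 404, 407, 408, 442, 459, 1156
Drop lowest 1 (286) and highest 1 (1156)
Remaining (n=8): Σ = 3262, mean = 3262/8 = 407.750

408 ms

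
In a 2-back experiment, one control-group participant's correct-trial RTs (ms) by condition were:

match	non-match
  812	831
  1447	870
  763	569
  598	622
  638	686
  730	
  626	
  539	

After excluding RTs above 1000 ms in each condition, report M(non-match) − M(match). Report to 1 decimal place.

43.3 ms

match: exclude 1447
M(match) = 4706/7 = 672.286
M(non-match) = 3578/5 = 715.600
Difference = 715.600 − 672.286 = 43.314 ms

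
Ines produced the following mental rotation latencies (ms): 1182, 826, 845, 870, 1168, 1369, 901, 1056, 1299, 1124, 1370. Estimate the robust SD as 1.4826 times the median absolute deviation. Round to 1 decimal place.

330.6 ms

Sorted: 826, 845, 870, 901, 1056, 1124, 1168, 1182, 1299, 1369, 1370 → median = 1124
|x − 1124| sorted: 0, 44, 58, 68, 175, 223, 245, 246, 254, 279, 298 → MAD = 223
Robust SD ≈ 1.4826 × 223 = 330.620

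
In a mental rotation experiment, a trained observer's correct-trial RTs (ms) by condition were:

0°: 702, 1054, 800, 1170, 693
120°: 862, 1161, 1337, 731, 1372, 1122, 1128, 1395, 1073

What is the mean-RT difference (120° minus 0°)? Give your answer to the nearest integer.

M(0°) = 4419/5 = 883.800
M(120°) = 10181/9 = 1131.222
Difference = 1131.222 − 883.800 = 247.422 ms

247 ms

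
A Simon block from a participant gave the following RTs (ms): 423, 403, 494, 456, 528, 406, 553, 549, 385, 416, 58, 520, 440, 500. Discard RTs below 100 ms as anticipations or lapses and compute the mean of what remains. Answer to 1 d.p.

467.2 ms

Excluded: 58
Retained (n=13): Σ = 6073
Mean = 6073/13 = 467.1538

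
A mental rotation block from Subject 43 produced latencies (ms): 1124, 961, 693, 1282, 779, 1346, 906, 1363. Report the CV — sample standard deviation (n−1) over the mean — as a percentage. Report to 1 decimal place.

24.6%

n = 8, Σ = 8454, M = 1056.7500
Σ(x−M)² = 474067.500; s = √(474067.500/7) = 260.2382
CV = 260.2382 / 1056.7500 = 0.24626 = 24.626%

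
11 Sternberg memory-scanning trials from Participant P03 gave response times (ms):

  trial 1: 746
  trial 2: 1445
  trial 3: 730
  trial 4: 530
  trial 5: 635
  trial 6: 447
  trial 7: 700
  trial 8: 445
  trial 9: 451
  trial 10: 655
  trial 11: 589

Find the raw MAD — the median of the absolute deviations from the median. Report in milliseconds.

Sorted: 445, 447, 451, 530, 589, 635, 655, 700, 730, 746, 1445 → median = 635
|x − 635|: 111, 810, 95, 105, 0, 188, 65, 190, 184, 20, 46
Sorted deviations: 0, 20, 46, 65, 95, 105, 111, 184, 188, 190, 810 → MAD = 105

105 ms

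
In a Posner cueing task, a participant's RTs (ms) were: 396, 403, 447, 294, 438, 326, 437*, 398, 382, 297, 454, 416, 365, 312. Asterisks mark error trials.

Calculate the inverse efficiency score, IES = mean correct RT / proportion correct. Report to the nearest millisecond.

408 ms

Correct trials (n=13): 396, 403, 447, 294, 438, 326, 398, 382, 297, 454, 416, 365, 312
Mean correct RT = 4928/13 = 379.0769 ms
Proportion correct = 13/14
IES = 379.0769 / (13/14) = 408.237 ms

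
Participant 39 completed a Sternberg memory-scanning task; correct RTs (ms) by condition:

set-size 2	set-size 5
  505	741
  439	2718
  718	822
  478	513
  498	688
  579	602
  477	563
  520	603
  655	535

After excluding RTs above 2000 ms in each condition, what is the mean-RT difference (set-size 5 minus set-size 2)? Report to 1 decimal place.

92.4 ms

set-size 5: exclude 2718
M(set-size 2) = 4869/9 = 541.000
M(set-size 5) = 5067/8 = 633.375
Difference = 633.375 − 541.000 = 92.375 ms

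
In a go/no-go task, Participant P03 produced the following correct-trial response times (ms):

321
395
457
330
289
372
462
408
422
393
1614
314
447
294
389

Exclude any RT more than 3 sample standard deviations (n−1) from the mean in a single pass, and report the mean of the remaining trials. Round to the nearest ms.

378 ms

n = 15, ΣRT = 6907, M = 460.467
Σ(x−M)² = 1471875.73; s = √(1471875.73/14) = 324.244
Cutoffs: 460.467 ± 3·324.244 → [-512.3, 1433.2]
Outside: 1614 → excluded.
Retained (n=14): Σ = 5293, mean = 5293/14 = 378.071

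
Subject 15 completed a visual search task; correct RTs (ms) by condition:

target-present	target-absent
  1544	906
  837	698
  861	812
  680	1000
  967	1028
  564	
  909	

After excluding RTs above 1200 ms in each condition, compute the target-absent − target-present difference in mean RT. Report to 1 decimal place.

85.8 ms

target-present: exclude 1544
M(target-present) = 4818/6 = 803.000
M(target-absent) = 4444/5 = 888.800
Difference = 888.800 − 803.000 = 85.800 ms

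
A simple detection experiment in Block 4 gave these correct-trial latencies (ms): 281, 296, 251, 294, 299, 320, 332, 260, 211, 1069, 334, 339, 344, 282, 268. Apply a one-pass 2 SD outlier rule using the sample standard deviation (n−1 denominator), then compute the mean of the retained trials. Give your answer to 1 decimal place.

n = 15, ΣRT = 5180, M = 345.333
Σ(x−M)² = 580255.33; s = √(580255.33/14) = 203.585
Cutoffs: 345.333 ± 2·203.585 → [-61.8, 752.5]
Outside: 1069 → excluded.
Retained (n=14): Σ = 4111, mean = 4111/14 = 293.643

293.6 ms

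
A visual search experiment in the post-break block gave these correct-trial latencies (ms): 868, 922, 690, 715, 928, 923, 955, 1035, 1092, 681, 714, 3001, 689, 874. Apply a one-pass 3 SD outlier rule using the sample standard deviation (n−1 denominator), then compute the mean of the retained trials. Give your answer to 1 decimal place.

n = 14, ΣRT = 14087, M = 1006.214
Σ(x−M)² = 4523274.36; s = √(4523274.36/13) = 589.868
Cutoffs: 1006.214 ± 3·589.868 → [-763.4, 2775.8]
Outside: 3001 → excluded.
Retained (n=13): Σ = 11086, mean = 11086/13 = 852.769

852.8 ms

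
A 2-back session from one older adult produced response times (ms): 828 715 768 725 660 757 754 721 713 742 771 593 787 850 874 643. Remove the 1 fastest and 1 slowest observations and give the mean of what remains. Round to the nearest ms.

Sorted: 593, 643, 660, 713, 715, 721, 725, 742, 754, 757, 768, 771, 787, 828, 850, 874
Drop lowest 1 (593) and highest 1 (874)
Remaining (n=14): Σ = 10434, mean = 10434/14 = 745.286

745 ms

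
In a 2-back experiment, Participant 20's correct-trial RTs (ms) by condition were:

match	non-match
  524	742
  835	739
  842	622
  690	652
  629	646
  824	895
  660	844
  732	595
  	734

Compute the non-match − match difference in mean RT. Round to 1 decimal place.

1.8 ms

M(match) = 5736/8 = 717.000
M(non-match) = 6469/9 = 718.778
Difference = 718.778 − 717.000 = 1.778 ms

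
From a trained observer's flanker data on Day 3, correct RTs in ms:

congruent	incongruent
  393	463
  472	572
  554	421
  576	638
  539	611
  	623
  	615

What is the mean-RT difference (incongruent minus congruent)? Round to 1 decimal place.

M(congruent) = 2534/5 = 506.800
M(incongruent) = 3943/7 = 563.286
Difference = 563.286 − 506.800 = 56.486 ms

56.5 ms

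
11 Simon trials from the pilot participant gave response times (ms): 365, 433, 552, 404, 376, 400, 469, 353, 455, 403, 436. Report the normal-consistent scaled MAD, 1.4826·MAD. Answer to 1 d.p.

Sorted: 353, 365, 376, 400, 403, 404, 433, 436, 455, 469, 552 → median = 404
|x − 404| sorted: 0, 1, 4, 28, 29, 32, 39, 51, 51, 65, 148 → MAD = 32
Robust SD ≈ 1.4826 × 32 = 47.443

47.4 ms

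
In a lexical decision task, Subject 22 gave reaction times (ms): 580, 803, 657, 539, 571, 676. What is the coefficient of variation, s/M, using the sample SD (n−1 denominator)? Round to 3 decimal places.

0.152

n = 6, Σ = 3826, M = 637.6667
Σ(x−M)² = 46683.333; s = √(46683.333/5) = 96.6264
CV = 96.6264 / 637.6667 = 0.15153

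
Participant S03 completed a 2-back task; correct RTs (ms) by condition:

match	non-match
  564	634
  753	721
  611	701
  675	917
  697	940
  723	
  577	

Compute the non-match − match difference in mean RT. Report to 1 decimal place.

125.5 ms

M(match) = 4600/7 = 657.143
M(non-match) = 3913/5 = 782.600
Difference = 782.600 − 657.143 = 125.457 ms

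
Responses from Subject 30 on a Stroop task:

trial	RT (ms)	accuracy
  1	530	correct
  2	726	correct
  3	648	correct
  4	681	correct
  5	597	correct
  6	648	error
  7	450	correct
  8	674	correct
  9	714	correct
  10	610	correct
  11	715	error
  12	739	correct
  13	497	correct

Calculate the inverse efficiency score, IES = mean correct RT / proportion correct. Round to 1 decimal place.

737.7 ms

Correct trials (n=11): 530, 726, 648, 681, 597, 450, 674, 714, 610, 739, 497
Mean correct RT = 6866/11 = 624.1818 ms
Proportion correct = 11/13
IES = 624.1818 / (11/13) = 737.669 ms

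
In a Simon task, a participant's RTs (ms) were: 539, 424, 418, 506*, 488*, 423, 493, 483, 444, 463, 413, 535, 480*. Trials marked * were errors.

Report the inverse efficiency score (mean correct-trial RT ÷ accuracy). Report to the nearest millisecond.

Correct trials (n=10): 539, 424, 418, 423, 493, 483, 444, 463, 413, 535
Mean correct RT = 4635/10 = 463.5000 ms
Proportion correct = 10/13
IES = 463.5000 / (10/13) = 602.550 ms

603 ms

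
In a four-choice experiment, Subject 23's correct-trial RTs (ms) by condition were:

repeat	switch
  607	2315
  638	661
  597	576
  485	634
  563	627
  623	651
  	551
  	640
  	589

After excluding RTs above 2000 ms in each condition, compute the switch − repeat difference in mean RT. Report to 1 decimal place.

switch: exclude 2315
M(repeat) = 3513/6 = 585.500
M(switch) = 4929/8 = 616.125
Difference = 616.125 − 585.500 = 30.625 ms

30.6 ms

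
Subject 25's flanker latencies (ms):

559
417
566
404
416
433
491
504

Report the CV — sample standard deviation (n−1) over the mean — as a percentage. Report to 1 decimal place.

n = 8, Σ = 3790, M = 473.7500
Σ(x−M)² = 30071.500; s = √(30071.500/7) = 65.5433
CV = 65.5433 / 473.7500 = 0.13835 = 13.835%

13.8%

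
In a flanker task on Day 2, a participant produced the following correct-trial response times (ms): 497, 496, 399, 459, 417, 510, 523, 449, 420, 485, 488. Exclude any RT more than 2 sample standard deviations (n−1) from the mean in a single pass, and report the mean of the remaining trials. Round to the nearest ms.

468 ms

n = 11, ΣRT = 5143, M = 467.545
Σ(x−M)² = 17208.73; s = √(17208.73/10) = 41.483
Cutoffs: 467.545 ± 2·41.483 → [384.6, 550.5]
No RTs fall outside the cutoffs; all 11 retained. Mean = 5143/11 = 467.545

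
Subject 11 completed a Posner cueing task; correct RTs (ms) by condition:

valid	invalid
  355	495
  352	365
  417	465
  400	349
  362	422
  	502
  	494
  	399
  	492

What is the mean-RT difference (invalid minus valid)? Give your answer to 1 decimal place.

65.4 ms

M(valid) = 1886/5 = 377.200
M(invalid) = 3983/9 = 442.556
Difference = 442.556 − 377.200 = 65.356 ms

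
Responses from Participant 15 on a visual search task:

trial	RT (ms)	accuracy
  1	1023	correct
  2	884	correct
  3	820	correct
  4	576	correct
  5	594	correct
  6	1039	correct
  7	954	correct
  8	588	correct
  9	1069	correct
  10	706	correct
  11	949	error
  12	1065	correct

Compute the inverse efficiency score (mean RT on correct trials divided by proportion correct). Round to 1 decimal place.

Correct trials (n=11): 1023, 884, 820, 576, 594, 1039, 954, 588, 1069, 706, 1065
Mean correct RT = 9318/11 = 847.0909 ms
Proportion correct = 11/12
IES = 847.0909 / (11/12) = 924.099 ms

924.1 ms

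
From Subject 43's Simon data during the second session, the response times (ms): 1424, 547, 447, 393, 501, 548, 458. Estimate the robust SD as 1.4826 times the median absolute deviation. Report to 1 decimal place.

69.7 ms

Sorted: 393, 447, 458, 501, 547, 548, 1424 → median = 501
|x − 501| sorted: 0, 43, 46, 47, 54, 108, 923 → MAD = 47
Robust SD ≈ 1.4826 × 47 = 69.682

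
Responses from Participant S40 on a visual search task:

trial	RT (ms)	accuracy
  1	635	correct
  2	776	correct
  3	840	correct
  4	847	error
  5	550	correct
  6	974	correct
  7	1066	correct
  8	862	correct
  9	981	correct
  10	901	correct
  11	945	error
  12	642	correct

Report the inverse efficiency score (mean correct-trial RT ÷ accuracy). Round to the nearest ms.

Correct trials (n=10): 635, 776, 840, 550, 974, 1066, 862, 981, 901, 642
Mean correct RT = 8227/10 = 822.7000 ms
Proportion correct = 10/12
IES = 822.7000 / (10/12) = 987.240 ms

987 ms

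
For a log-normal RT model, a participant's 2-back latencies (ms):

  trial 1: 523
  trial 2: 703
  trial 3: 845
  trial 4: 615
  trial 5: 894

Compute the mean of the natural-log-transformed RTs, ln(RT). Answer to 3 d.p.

6.554

ln(RT): 6.2596, 6.5554, 6.7393, 6.4216, 6.7957
Σ ln(RT) = 32.7716
Mean = 32.7716/5 = 6.55432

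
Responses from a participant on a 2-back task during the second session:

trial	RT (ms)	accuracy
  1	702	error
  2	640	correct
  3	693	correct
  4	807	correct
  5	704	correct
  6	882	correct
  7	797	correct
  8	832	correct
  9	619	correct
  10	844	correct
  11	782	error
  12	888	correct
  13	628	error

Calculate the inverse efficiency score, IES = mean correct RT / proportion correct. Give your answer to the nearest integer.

1002 ms

Correct trials (n=10): 640, 693, 807, 704, 882, 797, 832, 619, 844, 888
Mean correct RT = 7706/10 = 770.6000 ms
Proportion correct = 10/13
IES = 770.6000 / (10/13) = 1001.780 ms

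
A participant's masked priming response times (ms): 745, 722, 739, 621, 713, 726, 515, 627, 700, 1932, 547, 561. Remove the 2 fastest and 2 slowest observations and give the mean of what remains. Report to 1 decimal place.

676.1 ms

Sorted: 515, 547, 561, 621, 627, 700, 713, 722, 726, 739, 745, 1932
Drop lowest 2 (515, 547) and highest 2 (745, 1932)
Remaining (n=8): Σ = 5409, mean = 5409/8 = 676.125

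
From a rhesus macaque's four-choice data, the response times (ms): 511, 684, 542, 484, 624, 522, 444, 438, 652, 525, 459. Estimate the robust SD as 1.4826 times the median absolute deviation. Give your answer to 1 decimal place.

Sorted: 438, 444, 459, 484, 511, 522, 525, 542, 624, 652, 684 → median = 522
|x − 522| sorted: 0, 3, 11, 20, 38, 63, 78, 84, 102, 130, 162 → MAD = 63
Robust SD ≈ 1.4826 × 63 = 93.404

93.4 ms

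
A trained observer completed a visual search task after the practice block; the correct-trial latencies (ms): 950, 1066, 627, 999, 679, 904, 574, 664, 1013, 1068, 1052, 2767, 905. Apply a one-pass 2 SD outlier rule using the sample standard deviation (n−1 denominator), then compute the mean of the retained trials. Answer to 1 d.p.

875.1 ms

n = 13, ΣRT = 13268, M = 1020.615
Σ(x−M)² = 3685901.08; s = √(3685901.08/12) = 554.219
Cutoffs: 1020.615 ± 2·554.219 → [-87.8, 2129.1]
Outside: 2767 → excluded.
Retained (n=12): Σ = 10501, mean = 10501/12 = 875.083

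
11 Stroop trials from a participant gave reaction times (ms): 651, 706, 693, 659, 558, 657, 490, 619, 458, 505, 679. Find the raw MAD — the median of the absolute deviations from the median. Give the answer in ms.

Sorted: 458, 490, 505, 558, 619, 651, 657, 659, 679, 693, 706 → median = 651
|x − 651|: 0, 55, 42, 8, 93, 6, 161, 32, 193, 146, 28
Sorted deviations: 0, 6, 8, 28, 32, 42, 55, 93, 146, 161, 193 → MAD = 42

42 ms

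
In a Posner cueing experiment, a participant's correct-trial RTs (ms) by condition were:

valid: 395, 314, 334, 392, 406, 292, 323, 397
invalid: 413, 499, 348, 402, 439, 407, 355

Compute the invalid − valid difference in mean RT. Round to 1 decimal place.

M(valid) = 2853/8 = 356.625
M(invalid) = 2863/7 = 409.000
Difference = 409.000 − 356.625 = 52.375 ms

52.4 ms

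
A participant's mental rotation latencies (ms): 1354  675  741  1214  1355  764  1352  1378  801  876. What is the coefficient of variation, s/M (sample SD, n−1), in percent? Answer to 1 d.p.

28.7%

n = 10, Σ = 10510, M = 1051.0000
Σ(x−M)² = 821294.000; s = √(821294.000/9) = 302.0842
CV = 302.0842 / 1051.0000 = 0.28743 = 28.743%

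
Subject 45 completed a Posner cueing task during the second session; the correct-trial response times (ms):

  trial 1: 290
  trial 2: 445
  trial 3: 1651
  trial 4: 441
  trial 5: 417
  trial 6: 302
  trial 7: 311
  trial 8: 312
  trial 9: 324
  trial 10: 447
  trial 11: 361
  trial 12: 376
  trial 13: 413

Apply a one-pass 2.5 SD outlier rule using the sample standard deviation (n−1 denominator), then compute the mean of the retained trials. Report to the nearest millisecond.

370 ms

n = 13, ΣRT = 6090, M = 468.462
Σ(x−M)² = 1555685.23; s = √(1555685.23/12) = 360.056
Cutoffs: 468.462 ± 2.5·360.056 → [-431.7, 1368.6]
Outside: 1651 → excluded.
Retained (n=12): Σ = 4439, mean = 4439/12 = 369.917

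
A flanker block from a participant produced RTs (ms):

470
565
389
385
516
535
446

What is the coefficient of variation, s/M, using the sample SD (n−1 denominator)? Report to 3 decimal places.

n = 7, Σ = 3306, M = 472.2857
Σ(x−M)² = 29691.429; s = √(29691.429/6) = 70.3461
CV = 70.3461 / 472.2857 = 0.14895

0.149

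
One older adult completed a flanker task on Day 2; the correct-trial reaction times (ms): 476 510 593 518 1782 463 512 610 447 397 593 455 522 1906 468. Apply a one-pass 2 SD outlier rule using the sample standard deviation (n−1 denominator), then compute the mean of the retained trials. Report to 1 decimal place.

n = 15, ΣRT = 10252, M = 683.467
Σ(x−M)² = 3164321.73; s = √(3164321.73/14) = 475.419
Cutoffs: 683.467 ± 2·475.419 → [-267.4, 1634.3]
Outside: 1782, 1906 → excluded.
Retained (n=13): Σ = 6564, mean = 6564/13 = 504.923

504.9 ms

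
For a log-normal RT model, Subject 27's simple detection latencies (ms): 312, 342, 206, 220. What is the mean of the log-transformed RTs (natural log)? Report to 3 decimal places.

5.575

ln(RT): 5.7430, 5.8348, 5.3279, 5.3936
Σ ln(RT) = 22.2993
Mean = 22.2993/4 = 5.57483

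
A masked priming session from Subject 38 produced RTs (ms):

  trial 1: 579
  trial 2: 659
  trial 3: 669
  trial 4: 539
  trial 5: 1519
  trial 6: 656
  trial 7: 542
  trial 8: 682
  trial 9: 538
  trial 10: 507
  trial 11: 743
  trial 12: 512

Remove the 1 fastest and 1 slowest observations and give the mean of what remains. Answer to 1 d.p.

Sorted: 507, 512, 538, 539, 542, 579, 656, 659, 669, 682, 743, 1519
Drop lowest 1 (507) and highest 1 (1519)
Remaining (n=10): Σ = 6119, mean = 6119/10 = 611.900

611.9 ms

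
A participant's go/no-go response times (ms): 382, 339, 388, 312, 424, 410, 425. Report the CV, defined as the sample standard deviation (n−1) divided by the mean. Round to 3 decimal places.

0.113

n = 7, Σ = 2680, M = 382.8571
Σ(x−M)² = 11176.857; s = √(11176.857/6) = 43.1603
CV = 43.1603 / 382.8571 = 0.11273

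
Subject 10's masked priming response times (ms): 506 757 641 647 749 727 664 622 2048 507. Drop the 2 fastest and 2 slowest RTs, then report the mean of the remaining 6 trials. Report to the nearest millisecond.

675 ms

Sorted: 506, 507, 622, 641, 647, 664, 727, 749, 757, 2048
Drop lowest 2 (506, 507) and highest 2 (757, 2048)
Remaining (n=6): Σ = 4050, mean = 4050/6 = 675.000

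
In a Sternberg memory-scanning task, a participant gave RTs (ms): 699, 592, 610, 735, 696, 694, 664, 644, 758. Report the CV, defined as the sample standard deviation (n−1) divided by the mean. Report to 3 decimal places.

n = 9, Σ = 6092, M = 676.8889
Σ(x−M)² = 24030.889; s = √(24030.889/8) = 54.8075
CV = 54.8075 / 676.8889 = 0.08097

0.081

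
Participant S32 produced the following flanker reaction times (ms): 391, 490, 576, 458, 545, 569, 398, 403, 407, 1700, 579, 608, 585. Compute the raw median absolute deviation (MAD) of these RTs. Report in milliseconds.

Sorted: 391, 398, 403, 407, 458, 490, 545, 569, 576, 579, 585, 608, 1700 → median = 545
|x − 545|: 154, 55, 31, 87, 0, 24, 147, 142, 138, 1155, 34, 63, 40
Sorted deviations: 0, 24, 31, 34, 40, 55, 63, 87, 138, 142, 147, 154, 1155 → MAD = 63

63 ms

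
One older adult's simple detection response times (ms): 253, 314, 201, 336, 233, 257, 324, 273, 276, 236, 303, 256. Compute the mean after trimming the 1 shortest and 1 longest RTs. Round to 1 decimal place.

272.5 ms

Sorted: 201, 233, 236, 253, 256, 257, 273, 276, 303, 314, 324, 336
Drop lowest 1 (201) and highest 1 (336)
Remaining (n=10): Σ = 2725, mean = 2725/10 = 272.500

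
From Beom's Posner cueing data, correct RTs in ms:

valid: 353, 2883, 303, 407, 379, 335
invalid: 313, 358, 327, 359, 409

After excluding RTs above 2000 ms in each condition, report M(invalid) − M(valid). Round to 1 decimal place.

valid: exclude 2883
M(valid) = 1777/5 = 355.400
M(invalid) = 1766/5 = 353.200
Difference = 353.200 − 355.400 = -2.200 ms

-2.2 ms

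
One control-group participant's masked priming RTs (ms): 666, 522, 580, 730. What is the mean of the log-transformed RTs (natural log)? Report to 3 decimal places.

6.429

ln(RT): 6.5013, 6.2577, 6.3630, 6.5930
Σ ln(RT) = 25.7150
Mean = 25.7150/4 = 6.42876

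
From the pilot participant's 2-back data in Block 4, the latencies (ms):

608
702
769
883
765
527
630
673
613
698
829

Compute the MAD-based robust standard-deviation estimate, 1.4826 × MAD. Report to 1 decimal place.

105.3 ms

Sorted: 527, 608, 613, 630, 673, 698, 702, 765, 769, 829, 883 → median = 698
|x − 698| sorted: 0, 4, 25, 67, 68, 71, 85, 90, 131, 171, 185 → MAD = 71
Robust SD ≈ 1.4826 × 71 = 105.265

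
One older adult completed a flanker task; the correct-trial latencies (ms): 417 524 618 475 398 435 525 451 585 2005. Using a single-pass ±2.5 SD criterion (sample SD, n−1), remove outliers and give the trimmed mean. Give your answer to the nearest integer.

n = 10, ΣRT = 6433, M = 643.300
Σ(x−M)² = 2106570.10; s = √(2106570.10/9) = 483.801
Cutoffs: 643.300 ± 2.5·483.801 → [-566.2, 1852.8]
Outside: 2005 → excluded.
Retained (n=9): Σ = 4428, mean = 4428/9 = 492.000

492 ms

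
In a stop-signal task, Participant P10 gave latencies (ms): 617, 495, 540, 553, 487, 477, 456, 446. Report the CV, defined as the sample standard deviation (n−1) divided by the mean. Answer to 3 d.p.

0.113

n = 8, Σ = 4071, M = 508.8750
Σ(x−M)² = 23042.875; s = √(23042.875/7) = 57.3746
CV = 57.3746 / 508.8750 = 0.11275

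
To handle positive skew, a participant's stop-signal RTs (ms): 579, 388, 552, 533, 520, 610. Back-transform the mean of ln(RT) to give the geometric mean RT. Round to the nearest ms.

ln(RT): 6.3613, 5.9610, 6.3135, 6.2785, 6.2538, 6.4135
Mean ln(RT) = 37.5817/6 = 6.26361
Geometric mean = exp(6.26361) = 525.11 ms

525 ms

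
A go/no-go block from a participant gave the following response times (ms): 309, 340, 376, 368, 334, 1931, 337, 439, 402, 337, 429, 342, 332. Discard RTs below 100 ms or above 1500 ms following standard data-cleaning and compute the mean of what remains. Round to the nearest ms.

362 ms

Excluded: 1931
Retained (n=12): Σ = 4345
Mean = 4345/12 = 362.0833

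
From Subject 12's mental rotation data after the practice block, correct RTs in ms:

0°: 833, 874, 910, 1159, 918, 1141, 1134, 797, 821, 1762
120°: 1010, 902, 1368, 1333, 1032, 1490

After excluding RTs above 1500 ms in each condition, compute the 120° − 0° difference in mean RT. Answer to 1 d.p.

0°: exclude 1762
M(0°) = 8587/9 = 954.111
M(120°) = 7135/6 = 1189.167
Difference = 1189.167 − 954.111 = 235.056 ms

235.1 ms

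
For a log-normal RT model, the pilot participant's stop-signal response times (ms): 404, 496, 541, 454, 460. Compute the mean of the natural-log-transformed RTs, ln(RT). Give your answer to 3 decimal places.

6.150

ln(RT): 6.0014, 6.2066, 6.2934, 6.1181, 6.1312
Σ ln(RT) = 30.7507
Mean = 30.7507/5 = 6.15015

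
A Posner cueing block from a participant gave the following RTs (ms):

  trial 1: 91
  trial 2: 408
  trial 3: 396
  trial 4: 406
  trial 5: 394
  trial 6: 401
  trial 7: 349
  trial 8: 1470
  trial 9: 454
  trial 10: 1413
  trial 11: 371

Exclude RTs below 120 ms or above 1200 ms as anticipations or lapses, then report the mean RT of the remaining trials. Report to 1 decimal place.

Excluded: 91, 1413, 1470
Retained (n=8): Σ = 3179
Mean = 3179/8 = 397.3750

397.4 ms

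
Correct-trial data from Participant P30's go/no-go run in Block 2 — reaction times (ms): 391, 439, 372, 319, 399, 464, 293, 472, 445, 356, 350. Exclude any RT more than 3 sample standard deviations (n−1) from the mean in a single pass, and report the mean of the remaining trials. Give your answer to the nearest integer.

n = 11, ΣRT = 4300, M = 390.909
Σ(x−M)² = 35228.91; s = √(35228.91/10) = 59.354
Cutoffs: 390.909 ± 3·59.354 → [212.8, 569.0]
No RTs fall outside the cutoffs; all 11 retained. Mean = 4300/11 = 390.909

391 ms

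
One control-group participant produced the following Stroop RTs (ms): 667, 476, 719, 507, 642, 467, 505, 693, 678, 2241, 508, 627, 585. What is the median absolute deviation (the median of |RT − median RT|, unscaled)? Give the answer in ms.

Sorted: 467, 476, 505, 507, 508, 585, 627, 642, 667, 678, 693, 719, 2241 → median = 627
|x − 627|: 40, 151, 92, 120, 15, 160, 122, 66, 51, 1614, 119, 0, 42
Sorted deviations: 0, 15, 40, 42, 51, 66, 92, 119, 120, 122, 151, 160, 1614 → MAD = 92

92 ms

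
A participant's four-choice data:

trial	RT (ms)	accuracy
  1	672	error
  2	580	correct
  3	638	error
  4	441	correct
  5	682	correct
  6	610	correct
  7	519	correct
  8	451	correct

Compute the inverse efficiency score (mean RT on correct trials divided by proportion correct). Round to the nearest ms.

730 ms

Correct trials (n=6): 580, 441, 682, 610, 519, 451
Mean correct RT = 3283/6 = 547.1667 ms
Proportion correct = 6/8
IES = 547.1667 / (6/8) = 729.556 ms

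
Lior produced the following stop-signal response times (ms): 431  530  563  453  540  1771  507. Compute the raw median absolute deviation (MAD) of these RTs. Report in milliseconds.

Sorted: 431, 453, 507, 530, 540, 563, 1771 → median = 530
|x − 530|: 99, 0, 33, 77, 10, 1241, 23
Sorted deviations: 0, 10, 23, 33, 77, 99, 1241 → MAD = 33

33 ms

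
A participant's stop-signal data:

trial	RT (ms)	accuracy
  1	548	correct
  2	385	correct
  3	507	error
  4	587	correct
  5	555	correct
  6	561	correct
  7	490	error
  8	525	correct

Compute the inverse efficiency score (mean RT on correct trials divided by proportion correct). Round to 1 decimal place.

Correct trials (n=6): 548, 385, 587, 555, 561, 525
Mean correct RT = 3161/6 = 526.8333 ms
Proportion correct = 6/8
IES = 526.8333 / (6/8) = 702.444 ms

702.4 ms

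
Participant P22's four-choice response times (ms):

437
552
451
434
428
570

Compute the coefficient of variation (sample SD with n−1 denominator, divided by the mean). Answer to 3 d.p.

0.135

n = 6, Σ = 2872, M = 478.6667
Σ(x−M)² = 20783.333; s = √(20783.333/5) = 64.4722
CV = 64.4722 / 478.6667 = 0.13469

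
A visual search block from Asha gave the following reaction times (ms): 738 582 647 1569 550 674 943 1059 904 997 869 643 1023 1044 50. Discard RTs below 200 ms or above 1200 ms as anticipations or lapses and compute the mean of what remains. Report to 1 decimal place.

Excluded: 50, 1569
Retained (n=13): Σ = 10673
Mean = 10673/13 = 821.0000

821.0 ms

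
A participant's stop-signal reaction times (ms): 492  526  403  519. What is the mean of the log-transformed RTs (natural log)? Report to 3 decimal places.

ln(RT): 6.1985, 6.2653, 5.9989, 6.2519
Σ ln(RT) = 24.7146
Mean = 24.7146/4 = 6.17866

6.179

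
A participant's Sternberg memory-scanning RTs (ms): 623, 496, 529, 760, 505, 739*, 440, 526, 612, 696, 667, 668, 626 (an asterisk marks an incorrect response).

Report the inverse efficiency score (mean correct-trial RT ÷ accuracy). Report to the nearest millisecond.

645 ms

Correct trials (n=12): 623, 496, 529, 760, 505, 440, 526, 612, 696, 667, 668, 626
Mean correct RT = 7148/12 = 595.6667 ms
Proportion correct = 12/13
IES = 595.6667 / (12/13) = 645.306 ms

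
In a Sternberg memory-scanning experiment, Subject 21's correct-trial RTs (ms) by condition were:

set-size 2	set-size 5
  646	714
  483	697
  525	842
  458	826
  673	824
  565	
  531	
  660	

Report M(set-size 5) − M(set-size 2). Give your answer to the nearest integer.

213 ms

M(set-size 2) = 4541/8 = 567.625
M(set-size 5) = 3903/5 = 780.600
Difference = 780.600 − 567.625 = 212.975 ms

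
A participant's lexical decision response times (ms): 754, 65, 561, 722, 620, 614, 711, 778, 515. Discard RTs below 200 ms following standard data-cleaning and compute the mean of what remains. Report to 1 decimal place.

Excluded: 65
Retained (n=8): Σ = 5275
Mean = 5275/8 = 659.3750

659.4 ms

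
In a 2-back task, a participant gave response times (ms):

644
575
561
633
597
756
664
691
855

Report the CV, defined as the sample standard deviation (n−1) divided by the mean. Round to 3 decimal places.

0.141

n = 9, Σ = 5976, M = 664.0000
Σ(x−M)² = 70054.000; s = √(70054.000/8) = 93.5775
CV = 93.5775 / 664.0000 = 0.14093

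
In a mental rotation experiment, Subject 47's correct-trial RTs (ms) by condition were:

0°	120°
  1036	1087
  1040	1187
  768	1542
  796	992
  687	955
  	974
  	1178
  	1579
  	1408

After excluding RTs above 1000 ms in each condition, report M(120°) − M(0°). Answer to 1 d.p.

0°: exclude 1036, 1040
120°: exclude 1087, 1187, 1542, 1178, 1579, 1408
M(0°) = 2251/3 = 750.333
M(120°) = 2921/3 = 973.667
Difference = 973.667 − 750.333 = 223.333 ms

223.3 ms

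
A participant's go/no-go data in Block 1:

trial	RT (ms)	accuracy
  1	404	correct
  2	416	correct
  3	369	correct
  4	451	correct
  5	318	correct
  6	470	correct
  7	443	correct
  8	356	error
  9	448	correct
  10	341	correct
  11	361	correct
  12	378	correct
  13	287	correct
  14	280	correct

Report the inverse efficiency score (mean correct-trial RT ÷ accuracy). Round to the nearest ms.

Correct trials (n=13): 404, 416, 369, 451, 318, 470, 443, 448, 341, 361, 378, 287, 280
Mean correct RT = 4966/13 = 382.0000 ms
Proportion correct = 13/14
IES = 382.0000 / (13/14) = 411.385 ms

411 ms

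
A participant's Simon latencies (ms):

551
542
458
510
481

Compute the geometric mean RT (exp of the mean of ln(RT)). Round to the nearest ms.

507 ms

ln(RT): 6.3117, 6.2953, 6.1269, 6.2344, 6.1759
Mean ln(RT) = 31.1441/5 = 6.22883
Geometric mean = exp(6.22883) = 507.16 ms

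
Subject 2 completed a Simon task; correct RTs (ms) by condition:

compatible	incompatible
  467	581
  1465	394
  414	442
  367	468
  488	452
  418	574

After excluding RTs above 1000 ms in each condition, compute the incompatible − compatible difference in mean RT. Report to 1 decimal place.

54.4 ms

compatible: exclude 1465
M(compatible) = 2154/5 = 430.800
M(incompatible) = 2911/6 = 485.167
Difference = 485.167 − 430.800 = 54.367 ms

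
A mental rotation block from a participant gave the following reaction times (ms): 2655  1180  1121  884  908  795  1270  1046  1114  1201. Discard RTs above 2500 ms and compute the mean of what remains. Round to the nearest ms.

Excluded: 2655
Retained (n=9): Σ = 9519
Mean = 9519/9 = 1057.6667

1058 ms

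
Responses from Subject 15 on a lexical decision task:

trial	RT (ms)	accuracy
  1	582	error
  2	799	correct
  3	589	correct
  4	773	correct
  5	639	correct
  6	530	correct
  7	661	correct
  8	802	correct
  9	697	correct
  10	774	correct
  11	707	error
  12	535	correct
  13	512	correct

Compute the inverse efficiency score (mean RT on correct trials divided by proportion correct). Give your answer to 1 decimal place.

Correct trials (n=11): 799, 589, 773, 639, 530, 661, 802, 697, 774, 535, 512
Mean correct RT = 7311/11 = 664.6364 ms
Proportion correct = 11/13
IES = 664.6364 / (11/13) = 785.479 ms

785.5 ms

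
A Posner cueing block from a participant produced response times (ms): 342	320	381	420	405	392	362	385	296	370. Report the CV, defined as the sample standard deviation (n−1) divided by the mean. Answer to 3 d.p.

n = 10, Σ = 3673, M = 367.3000
Σ(x−M)² = 13306.100; s = √(13306.100/9) = 38.4507
CV = 38.4507 / 367.3000 = 0.10468

0.105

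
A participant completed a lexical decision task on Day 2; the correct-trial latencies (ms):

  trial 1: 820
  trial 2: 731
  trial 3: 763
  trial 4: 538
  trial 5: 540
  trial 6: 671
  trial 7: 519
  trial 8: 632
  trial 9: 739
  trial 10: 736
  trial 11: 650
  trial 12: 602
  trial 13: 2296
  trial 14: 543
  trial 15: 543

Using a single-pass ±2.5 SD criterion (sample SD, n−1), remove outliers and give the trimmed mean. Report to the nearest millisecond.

n = 15, ΣRT = 11323, M = 754.867
Σ(x−M)² = 2675679.73; s = √(2675679.73/14) = 437.173
Cutoffs: 754.867 ± 2.5·437.173 → [-338.1, 1847.8]
Outside: 2296 → excluded.
Retained (n=14): Σ = 9027, mean = 9027/14 = 644.786

645 ms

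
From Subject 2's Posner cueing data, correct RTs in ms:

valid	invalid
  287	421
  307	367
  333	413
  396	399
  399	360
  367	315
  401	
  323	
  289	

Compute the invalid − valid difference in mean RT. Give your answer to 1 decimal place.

M(valid) = 3102/9 = 344.667
M(invalid) = 2275/6 = 379.167
Difference = 379.167 − 344.667 = 34.500 ms

34.5 ms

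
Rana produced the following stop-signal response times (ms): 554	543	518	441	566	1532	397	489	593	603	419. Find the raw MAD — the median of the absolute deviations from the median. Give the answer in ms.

54 ms

Sorted: 397, 419, 441, 489, 518, 543, 554, 566, 593, 603, 1532 → median = 543
|x − 543|: 11, 0, 25, 102, 23, 989, 146, 54, 50, 60, 124
Sorted deviations: 0, 11, 23, 25, 50, 54, 60, 102, 124, 146, 989 → MAD = 54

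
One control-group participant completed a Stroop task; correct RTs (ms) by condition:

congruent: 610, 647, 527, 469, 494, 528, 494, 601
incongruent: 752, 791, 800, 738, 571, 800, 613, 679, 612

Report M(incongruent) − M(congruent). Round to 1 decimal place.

M(congruent) = 4370/8 = 546.250
M(incongruent) = 6356/9 = 706.222
Difference = 706.222 − 546.250 = 159.972 ms

160.0 ms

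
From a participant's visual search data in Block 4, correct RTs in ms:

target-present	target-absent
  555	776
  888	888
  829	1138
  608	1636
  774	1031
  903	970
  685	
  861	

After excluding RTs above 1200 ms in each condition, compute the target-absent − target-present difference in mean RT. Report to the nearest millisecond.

target-absent: exclude 1636
M(target-present) = 6103/8 = 762.875
M(target-absent) = 4803/5 = 960.600
Difference = 960.600 − 762.875 = 197.725 ms

198 ms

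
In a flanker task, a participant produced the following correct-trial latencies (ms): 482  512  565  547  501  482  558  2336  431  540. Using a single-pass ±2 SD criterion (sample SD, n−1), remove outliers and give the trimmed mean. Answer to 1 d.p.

n = 10, ΣRT = 6954, M = 695.400
Σ(x−M)² = 3006036.40; s = √(3006036.40/9) = 577.931
Cutoffs: 695.400 ± 2·577.931 → [-460.5, 1851.3]
Outside: 2336 → excluded.
Retained (n=9): Σ = 4618, mean = 4618/9 = 513.111

513.1 ms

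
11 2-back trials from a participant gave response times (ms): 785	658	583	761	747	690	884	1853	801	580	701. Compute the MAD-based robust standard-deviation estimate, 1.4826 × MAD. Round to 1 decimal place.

84.5 ms

Sorted: 580, 583, 658, 690, 701, 747, 761, 785, 801, 884, 1853 → median = 747
|x − 747| sorted: 0, 14, 38, 46, 54, 57, 89, 137, 164, 167, 1106 → MAD = 57
Robust SD ≈ 1.4826 × 57 = 84.508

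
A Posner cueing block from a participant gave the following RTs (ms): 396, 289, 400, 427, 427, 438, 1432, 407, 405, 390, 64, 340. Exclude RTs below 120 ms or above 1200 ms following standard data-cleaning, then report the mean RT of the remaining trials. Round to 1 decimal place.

391.9 ms

Excluded: 64, 1432
Retained (n=10): Σ = 3919
Mean = 3919/10 = 391.9000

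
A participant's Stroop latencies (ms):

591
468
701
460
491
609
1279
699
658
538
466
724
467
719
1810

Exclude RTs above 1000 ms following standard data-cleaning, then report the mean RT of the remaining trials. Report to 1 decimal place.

Excluded: 1279, 1810
Retained (n=13): Σ = 7591
Mean = 7591/13 = 583.9231

583.9 ms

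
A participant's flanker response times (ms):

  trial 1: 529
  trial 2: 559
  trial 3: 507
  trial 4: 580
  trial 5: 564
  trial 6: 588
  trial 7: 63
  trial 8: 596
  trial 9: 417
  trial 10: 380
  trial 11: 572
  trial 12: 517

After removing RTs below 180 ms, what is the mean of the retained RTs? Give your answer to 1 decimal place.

Excluded: 63
Retained (n=11): Σ = 5809
Mean = 5809/11 = 528.0909

528.1 ms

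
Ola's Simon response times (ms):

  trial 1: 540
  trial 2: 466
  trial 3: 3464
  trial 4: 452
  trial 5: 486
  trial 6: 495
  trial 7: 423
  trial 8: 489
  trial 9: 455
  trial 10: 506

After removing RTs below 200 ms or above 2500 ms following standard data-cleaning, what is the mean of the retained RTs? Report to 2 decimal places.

479.11 ms

Excluded: 3464
Retained (n=9): Σ = 4312
Mean = 4312/9 = 479.1111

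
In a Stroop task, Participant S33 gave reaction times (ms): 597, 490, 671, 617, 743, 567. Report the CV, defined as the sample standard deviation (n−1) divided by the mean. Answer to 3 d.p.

0.142

n = 6, Σ = 3685, M = 614.1667
Σ(x−M)² = 37772.833; s = √(37772.833/5) = 86.9170
CV = 86.9170 / 614.1667 = 0.14152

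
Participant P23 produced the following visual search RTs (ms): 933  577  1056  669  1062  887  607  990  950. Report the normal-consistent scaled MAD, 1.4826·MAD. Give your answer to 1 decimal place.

Sorted: 577, 607, 669, 887, 933, 950, 990, 1056, 1062 → median = 933
|x − 933| sorted: 0, 17, 46, 57, 123, 129, 264, 326, 356 → MAD = 123
Robust SD ≈ 1.4826 × 123 = 182.360

182.4 ms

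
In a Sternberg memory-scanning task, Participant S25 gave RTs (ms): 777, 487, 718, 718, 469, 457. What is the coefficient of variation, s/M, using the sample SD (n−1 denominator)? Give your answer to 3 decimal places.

n = 6, Σ = 3626, M = 604.3333
Σ(x−M)² = 109443.333; s = √(109443.333/5) = 147.9482
CV = 147.9482 / 604.3333 = 0.24481

0.245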